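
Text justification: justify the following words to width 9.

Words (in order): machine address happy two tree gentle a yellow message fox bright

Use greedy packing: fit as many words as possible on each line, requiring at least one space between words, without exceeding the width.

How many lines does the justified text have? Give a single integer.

Line 1: ['machine'] (min_width=7, slack=2)
Line 2: ['address'] (min_width=7, slack=2)
Line 3: ['happy', 'two'] (min_width=9, slack=0)
Line 4: ['tree'] (min_width=4, slack=5)
Line 5: ['gentle', 'a'] (min_width=8, slack=1)
Line 6: ['yellow'] (min_width=6, slack=3)
Line 7: ['message'] (min_width=7, slack=2)
Line 8: ['fox'] (min_width=3, slack=6)
Line 9: ['bright'] (min_width=6, slack=3)
Total lines: 9

Answer: 9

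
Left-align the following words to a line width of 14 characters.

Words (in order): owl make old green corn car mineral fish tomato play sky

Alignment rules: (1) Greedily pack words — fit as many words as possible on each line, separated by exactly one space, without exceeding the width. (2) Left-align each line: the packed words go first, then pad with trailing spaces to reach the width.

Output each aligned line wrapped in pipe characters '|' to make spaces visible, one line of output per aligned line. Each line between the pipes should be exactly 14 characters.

Line 1: ['owl', 'make', 'old'] (min_width=12, slack=2)
Line 2: ['green', 'corn', 'car'] (min_width=14, slack=0)
Line 3: ['mineral', 'fish'] (min_width=12, slack=2)
Line 4: ['tomato', 'play'] (min_width=11, slack=3)
Line 5: ['sky'] (min_width=3, slack=11)

Answer: |owl make old  |
|green corn car|
|mineral fish  |
|tomato play   |
|sky           |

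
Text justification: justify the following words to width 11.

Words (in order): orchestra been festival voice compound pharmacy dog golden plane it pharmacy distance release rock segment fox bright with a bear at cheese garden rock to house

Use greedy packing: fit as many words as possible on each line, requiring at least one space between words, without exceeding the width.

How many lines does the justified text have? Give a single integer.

Answer: 18

Derivation:
Line 1: ['orchestra'] (min_width=9, slack=2)
Line 2: ['been'] (min_width=4, slack=7)
Line 3: ['festival'] (min_width=8, slack=3)
Line 4: ['voice'] (min_width=5, slack=6)
Line 5: ['compound'] (min_width=8, slack=3)
Line 6: ['pharmacy'] (min_width=8, slack=3)
Line 7: ['dog', 'golden'] (min_width=10, slack=1)
Line 8: ['plane', 'it'] (min_width=8, slack=3)
Line 9: ['pharmacy'] (min_width=8, slack=3)
Line 10: ['distance'] (min_width=8, slack=3)
Line 11: ['release'] (min_width=7, slack=4)
Line 12: ['rock'] (min_width=4, slack=7)
Line 13: ['segment', 'fox'] (min_width=11, slack=0)
Line 14: ['bright', 'with'] (min_width=11, slack=0)
Line 15: ['a', 'bear', 'at'] (min_width=9, slack=2)
Line 16: ['cheese'] (min_width=6, slack=5)
Line 17: ['garden', 'rock'] (min_width=11, slack=0)
Line 18: ['to', 'house'] (min_width=8, slack=3)
Total lines: 18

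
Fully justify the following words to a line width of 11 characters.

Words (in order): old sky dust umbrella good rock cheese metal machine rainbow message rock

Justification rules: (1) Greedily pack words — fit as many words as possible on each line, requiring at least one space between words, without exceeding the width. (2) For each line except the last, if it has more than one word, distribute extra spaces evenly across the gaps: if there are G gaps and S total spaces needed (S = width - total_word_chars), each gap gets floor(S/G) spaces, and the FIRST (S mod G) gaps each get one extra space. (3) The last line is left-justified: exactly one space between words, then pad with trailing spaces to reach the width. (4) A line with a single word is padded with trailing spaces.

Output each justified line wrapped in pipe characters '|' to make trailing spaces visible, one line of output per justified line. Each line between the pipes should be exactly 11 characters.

Line 1: ['old', 'sky'] (min_width=7, slack=4)
Line 2: ['dust'] (min_width=4, slack=7)
Line 3: ['umbrella'] (min_width=8, slack=3)
Line 4: ['good', 'rock'] (min_width=9, slack=2)
Line 5: ['cheese'] (min_width=6, slack=5)
Line 6: ['metal'] (min_width=5, slack=6)
Line 7: ['machine'] (min_width=7, slack=4)
Line 8: ['rainbow'] (min_width=7, slack=4)
Line 9: ['message'] (min_width=7, slack=4)
Line 10: ['rock'] (min_width=4, slack=7)

Answer: |old     sky|
|dust       |
|umbrella   |
|good   rock|
|cheese     |
|metal      |
|machine    |
|rainbow    |
|message    |
|rock       |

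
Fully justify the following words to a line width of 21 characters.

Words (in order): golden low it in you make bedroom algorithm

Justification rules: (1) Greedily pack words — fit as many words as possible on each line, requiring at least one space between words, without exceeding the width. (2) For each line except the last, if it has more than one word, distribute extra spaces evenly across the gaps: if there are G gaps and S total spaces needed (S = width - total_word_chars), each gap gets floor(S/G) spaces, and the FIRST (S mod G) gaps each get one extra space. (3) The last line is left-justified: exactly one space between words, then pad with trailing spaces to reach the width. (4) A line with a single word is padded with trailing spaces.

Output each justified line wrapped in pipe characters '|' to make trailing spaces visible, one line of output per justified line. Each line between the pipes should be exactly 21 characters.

Line 1: ['golden', 'low', 'it', 'in', 'you'] (min_width=20, slack=1)
Line 2: ['make', 'bedroom'] (min_width=12, slack=9)
Line 3: ['algorithm'] (min_width=9, slack=12)

Answer: |golden  low it in you|
|make          bedroom|
|algorithm            |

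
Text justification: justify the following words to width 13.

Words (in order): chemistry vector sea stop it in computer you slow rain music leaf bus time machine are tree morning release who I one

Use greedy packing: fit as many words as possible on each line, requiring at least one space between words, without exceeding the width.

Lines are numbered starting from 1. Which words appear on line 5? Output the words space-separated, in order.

Line 1: ['chemistry'] (min_width=9, slack=4)
Line 2: ['vector', 'sea'] (min_width=10, slack=3)
Line 3: ['stop', 'it', 'in'] (min_width=10, slack=3)
Line 4: ['computer', 'you'] (min_width=12, slack=1)
Line 5: ['slow', 'rain'] (min_width=9, slack=4)
Line 6: ['music', 'leaf'] (min_width=10, slack=3)
Line 7: ['bus', 'time'] (min_width=8, slack=5)
Line 8: ['machine', 'are'] (min_width=11, slack=2)
Line 9: ['tree', 'morning'] (min_width=12, slack=1)
Line 10: ['release', 'who', 'I'] (min_width=13, slack=0)
Line 11: ['one'] (min_width=3, slack=10)

Answer: slow rain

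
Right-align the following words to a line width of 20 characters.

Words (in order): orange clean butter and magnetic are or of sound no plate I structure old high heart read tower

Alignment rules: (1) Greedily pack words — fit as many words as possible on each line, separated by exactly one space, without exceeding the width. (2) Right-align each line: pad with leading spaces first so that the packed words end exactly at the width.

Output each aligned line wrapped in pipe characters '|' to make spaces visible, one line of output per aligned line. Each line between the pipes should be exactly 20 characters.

Line 1: ['orange', 'clean', 'butter'] (min_width=19, slack=1)
Line 2: ['and', 'magnetic', 'are', 'or'] (min_width=19, slack=1)
Line 3: ['of', 'sound', 'no', 'plate', 'I'] (min_width=19, slack=1)
Line 4: ['structure', 'old', 'high'] (min_width=18, slack=2)
Line 5: ['heart', 'read', 'tower'] (min_width=16, slack=4)

Answer: | orange clean butter|
| and magnetic are or|
| of sound no plate I|
|  structure old high|
|    heart read tower|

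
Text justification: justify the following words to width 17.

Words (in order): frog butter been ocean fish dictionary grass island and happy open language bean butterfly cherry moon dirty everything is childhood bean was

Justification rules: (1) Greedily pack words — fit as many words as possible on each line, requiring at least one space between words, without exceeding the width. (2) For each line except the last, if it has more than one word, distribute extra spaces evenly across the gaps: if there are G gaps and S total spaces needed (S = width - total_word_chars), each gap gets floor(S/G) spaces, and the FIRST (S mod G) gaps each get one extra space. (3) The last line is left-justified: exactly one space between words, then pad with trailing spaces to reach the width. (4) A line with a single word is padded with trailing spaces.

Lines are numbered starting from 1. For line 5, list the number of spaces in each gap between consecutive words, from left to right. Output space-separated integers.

Line 1: ['frog', 'butter', 'been'] (min_width=16, slack=1)
Line 2: ['ocean', 'fish'] (min_width=10, slack=7)
Line 3: ['dictionary', 'grass'] (min_width=16, slack=1)
Line 4: ['island', 'and', 'happy'] (min_width=16, slack=1)
Line 5: ['open', 'language'] (min_width=13, slack=4)
Line 6: ['bean', 'butterfly'] (min_width=14, slack=3)
Line 7: ['cherry', 'moon', 'dirty'] (min_width=17, slack=0)
Line 8: ['everything', 'is'] (min_width=13, slack=4)
Line 9: ['childhood', 'bean'] (min_width=14, slack=3)
Line 10: ['was'] (min_width=3, slack=14)

Answer: 5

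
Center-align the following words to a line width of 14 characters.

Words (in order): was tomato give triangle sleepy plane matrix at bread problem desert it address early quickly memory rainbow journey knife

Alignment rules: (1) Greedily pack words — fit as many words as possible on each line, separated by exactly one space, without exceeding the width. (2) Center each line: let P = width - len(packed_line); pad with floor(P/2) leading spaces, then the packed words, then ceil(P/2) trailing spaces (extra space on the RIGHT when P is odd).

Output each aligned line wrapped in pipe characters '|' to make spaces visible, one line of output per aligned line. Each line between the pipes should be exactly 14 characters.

Answer: |  was tomato  |
|give triangle |
| sleepy plane |
|  matrix at   |
|bread problem |
|  desert it   |
|address early |
|quickly memory|
|   rainbow    |
|journey knife |

Derivation:
Line 1: ['was', 'tomato'] (min_width=10, slack=4)
Line 2: ['give', 'triangle'] (min_width=13, slack=1)
Line 3: ['sleepy', 'plane'] (min_width=12, slack=2)
Line 4: ['matrix', 'at'] (min_width=9, slack=5)
Line 5: ['bread', 'problem'] (min_width=13, slack=1)
Line 6: ['desert', 'it'] (min_width=9, slack=5)
Line 7: ['address', 'early'] (min_width=13, slack=1)
Line 8: ['quickly', 'memory'] (min_width=14, slack=0)
Line 9: ['rainbow'] (min_width=7, slack=7)
Line 10: ['journey', 'knife'] (min_width=13, slack=1)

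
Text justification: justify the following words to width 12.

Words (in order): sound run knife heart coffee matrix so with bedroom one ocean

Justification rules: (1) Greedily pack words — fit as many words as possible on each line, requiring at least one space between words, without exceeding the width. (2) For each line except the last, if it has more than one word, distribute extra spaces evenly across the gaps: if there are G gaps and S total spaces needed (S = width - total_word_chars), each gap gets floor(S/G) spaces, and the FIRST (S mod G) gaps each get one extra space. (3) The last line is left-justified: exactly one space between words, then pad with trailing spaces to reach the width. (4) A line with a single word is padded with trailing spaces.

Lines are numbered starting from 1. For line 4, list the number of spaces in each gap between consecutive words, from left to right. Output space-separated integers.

Answer: 4

Derivation:
Line 1: ['sound', 'run'] (min_width=9, slack=3)
Line 2: ['knife', 'heart'] (min_width=11, slack=1)
Line 3: ['coffee'] (min_width=6, slack=6)
Line 4: ['matrix', 'so'] (min_width=9, slack=3)
Line 5: ['with', 'bedroom'] (min_width=12, slack=0)
Line 6: ['one', 'ocean'] (min_width=9, slack=3)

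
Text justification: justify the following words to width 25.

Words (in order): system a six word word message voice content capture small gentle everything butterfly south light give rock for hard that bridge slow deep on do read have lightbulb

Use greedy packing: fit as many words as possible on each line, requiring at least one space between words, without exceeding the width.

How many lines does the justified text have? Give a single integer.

Answer: 8

Derivation:
Line 1: ['system', 'a', 'six', 'word', 'word'] (min_width=22, slack=3)
Line 2: ['message', 'voice', 'content'] (min_width=21, slack=4)
Line 3: ['capture', 'small', 'gentle'] (min_width=20, slack=5)
Line 4: ['everything', 'butterfly'] (min_width=20, slack=5)
Line 5: ['south', 'light', 'give', 'rock', 'for'] (min_width=25, slack=0)
Line 6: ['hard', 'that', 'bridge', 'slow'] (min_width=21, slack=4)
Line 7: ['deep', 'on', 'do', 'read', 'have'] (min_width=20, slack=5)
Line 8: ['lightbulb'] (min_width=9, slack=16)
Total lines: 8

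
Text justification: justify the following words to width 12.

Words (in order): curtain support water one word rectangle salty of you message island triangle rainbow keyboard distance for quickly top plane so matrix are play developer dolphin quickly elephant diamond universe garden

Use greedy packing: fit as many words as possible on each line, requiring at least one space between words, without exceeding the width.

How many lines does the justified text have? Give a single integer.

Answer: 23

Derivation:
Line 1: ['curtain'] (min_width=7, slack=5)
Line 2: ['support'] (min_width=7, slack=5)
Line 3: ['water', 'one'] (min_width=9, slack=3)
Line 4: ['word'] (min_width=4, slack=8)
Line 5: ['rectangle'] (min_width=9, slack=3)
Line 6: ['salty', 'of', 'you'] (min_width=12, slack=0)
Line 7: ['message'] (min_width=7, slack=5)
Line 8: ['island'] (min_width=6, slack=6)
Line 9: ['triangle'] (min_width=8, slack=4)
Line 10: ['rainbow'] (min_width=7, slack=5)
Line 11: ['keyboard'] (min_width=8, slack=4)
Line 12: ['distance', 'for'] (min_width=12, slack=0)
Line 13: ['quickly', 'top'] (min_width=11, slack=1)
Line 14: ['plane', 'so'] (min_width=8, slack=4)
Line 15: ['matrix', 'are'] (min_width=10, slack=2)
Line 16: ['play'] (min_width=4, slack=8)
Line 17: ['developer'] (min_width=9, slack=3)
Line 18: ['dolphin'] (min_width=7, slack=5)
Line 19: ['quickly'] (min_width=7, slack=5)
Line 20: ['elephant'] (min_width=8, slack=4)
Line 21: ['diamond'] (min_width=7, slack=5)
Line 22: ['universe'] (min_width=8, slack=4)
Line 23: ['garden'] (min_width=6, slack=6)
Total lines: 23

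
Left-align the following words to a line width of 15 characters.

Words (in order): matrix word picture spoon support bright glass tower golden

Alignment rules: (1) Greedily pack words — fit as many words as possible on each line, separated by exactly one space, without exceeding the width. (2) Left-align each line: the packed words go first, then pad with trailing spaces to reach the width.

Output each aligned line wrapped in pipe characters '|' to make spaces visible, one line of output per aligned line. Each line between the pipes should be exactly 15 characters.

Line 1: ['matrix', 'word'] (min_width=11, slack=4)
Line 2: ['picture', 'spoon'] (min_width=13, slack=2)
Line 3: ['support', 'bright'] (min_width=14, slack=1)
Line 4: ['glass', 'tower'] (min_width=11, slack=4)
Line 5: ['golden'] (min_width=6, slack=9)

Answer: |matrix word    |
|picture spoon  |
|support bright |
|glass tower    |
|golden         |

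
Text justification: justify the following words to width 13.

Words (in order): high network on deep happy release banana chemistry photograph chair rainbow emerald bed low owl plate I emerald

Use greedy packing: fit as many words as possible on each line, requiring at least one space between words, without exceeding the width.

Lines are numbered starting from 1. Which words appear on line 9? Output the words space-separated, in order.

Answer: low owl plate

Derivation:
Line 1: ['high', 'network'] (min_width=12, slack=1)
Line 2: ['on', 'deep', 'happy'] (min_width=13, slack=0)
Line 3: ['release'] (min_width=7, slack=6)
Line 4: ['banana'] (min_width=6, slack=7)
Line 5: ['chemistry'] (min_width=9, slack=4)
Line 6: ['photograph'] (min_width=10, slack=3)
Line 7: ['chair', 'rainbow'] (min_width=13, slack=0)
Line 8: ['emerald', 'bed'] (min_width=11, slack=2)
Line 9: ['low', 'owl', 'plate'] (min_width=13, slack=0)
Line 10: ['I', 'emerald'] (min_width=9, slack=4)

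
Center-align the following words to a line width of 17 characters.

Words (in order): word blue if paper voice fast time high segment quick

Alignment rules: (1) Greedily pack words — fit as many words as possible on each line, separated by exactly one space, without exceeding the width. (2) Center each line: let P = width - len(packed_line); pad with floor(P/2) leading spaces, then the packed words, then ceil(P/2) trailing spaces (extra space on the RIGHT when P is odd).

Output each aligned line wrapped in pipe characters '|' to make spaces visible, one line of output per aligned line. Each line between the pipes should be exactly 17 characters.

Line 1: ['word', 'blue', 'if'] (min_width=12, slack=5)
Line 2: ['paper', 'voice', 'fast'] (min_width=16, slack=1)
Line 3: ['time', 'high', 'segment'] (min_width=17, slack=0)
Line 4: ['quick'] (min_width=5, slack=12)

Answer: |  word blue if   |
|paper voice fast |
|time high segment|
|      quick      |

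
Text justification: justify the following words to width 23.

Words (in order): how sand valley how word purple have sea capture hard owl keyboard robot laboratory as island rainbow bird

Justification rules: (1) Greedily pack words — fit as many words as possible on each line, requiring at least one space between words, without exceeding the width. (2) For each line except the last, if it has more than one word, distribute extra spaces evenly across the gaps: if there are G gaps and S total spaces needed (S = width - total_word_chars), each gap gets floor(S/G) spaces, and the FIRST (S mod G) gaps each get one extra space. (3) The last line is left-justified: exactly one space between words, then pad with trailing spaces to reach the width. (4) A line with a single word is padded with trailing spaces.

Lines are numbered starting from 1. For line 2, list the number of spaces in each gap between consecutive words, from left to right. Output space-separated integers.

Line 1: ['how', 'sand', 'valley', 'how'] (min_width=19, slack=4)
Line 2: ['word', 'purple', 'have', 'sea'] (min_width=20, slack=3)
Line 3: ['capture', 'hard', 'owl'] (min_width=16, slack=7)
Line 4: ['keyboard', 'robot'] (min_width=14, slack=9)
Line 5: ['laboratory', 'as', 'island'] (min_width=20, slack=3)
Line 6: ['rainbow', 'bird'] (min_width=12, slack=11)

Answer: 2 2 2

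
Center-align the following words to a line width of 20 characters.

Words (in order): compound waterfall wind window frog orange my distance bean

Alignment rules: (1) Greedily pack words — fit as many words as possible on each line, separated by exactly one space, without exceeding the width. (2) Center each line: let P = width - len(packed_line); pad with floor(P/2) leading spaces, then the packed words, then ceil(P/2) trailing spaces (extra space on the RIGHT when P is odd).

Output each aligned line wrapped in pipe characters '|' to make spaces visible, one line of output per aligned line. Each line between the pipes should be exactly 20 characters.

Answer: | compound waterfall |
|  wind window frog  |
| orange my distance |
|        bean        |

Derivation:
Line 1: ['compound', 'waterfall'] (min_width=18, slack=2)
Line 2: ['wind', 'window', 'frog'] (min_width=16, slack=4)
Line 3: ['orange', 'my', 'distance'] (min_width=18, slack=2)
Line 4: ['bean'] (min_width=4, slack=16)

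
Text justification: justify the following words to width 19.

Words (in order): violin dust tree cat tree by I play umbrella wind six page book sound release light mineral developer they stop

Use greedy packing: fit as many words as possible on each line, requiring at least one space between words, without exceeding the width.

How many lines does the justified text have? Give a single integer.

Line 1: ['violin', 'dust', 'tree'] (min_width=16, slack=3)
Line 2: ['cat', 'tree', 'by', 'I', 'play'] (min_width=18, slack=1)
Line 3: ['umbrella', 'wind', 'six'] (min_width=17, slack=2)
Line 4: ['page', 'book', 'sound'] (min_width=15, slack=4)
Line 5: ['release', 'light'] (min_width=13, slack=6)
Line 6: ['mineral', 'developer'] (min_width=17, slack=2)
Line 7: ['they', 'stop'] (min_width=9, slack=10)
Total lines: 7

Answer: 7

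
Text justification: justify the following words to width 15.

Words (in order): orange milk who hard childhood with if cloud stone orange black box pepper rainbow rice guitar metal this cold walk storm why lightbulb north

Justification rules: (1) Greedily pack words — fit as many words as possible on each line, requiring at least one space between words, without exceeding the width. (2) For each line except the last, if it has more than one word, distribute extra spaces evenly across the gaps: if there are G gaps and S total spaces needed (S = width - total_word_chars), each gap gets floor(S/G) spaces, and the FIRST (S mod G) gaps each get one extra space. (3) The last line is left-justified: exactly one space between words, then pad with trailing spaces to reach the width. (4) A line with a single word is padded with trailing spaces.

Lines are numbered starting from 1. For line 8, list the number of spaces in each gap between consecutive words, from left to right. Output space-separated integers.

Line 1: ['orange', 'milk', 'who'] (min_width=15, slack=0)
Line 2: ['hard', 'childhood'] (min_width=14, slack=1)
Line 3: ['with', 'if', 'cloud'] (min_width=13, slack=2)
Line 4: ['stone', 'orange'] (min_width=12, slack=3)
Line 5: ['black', 'box'] (min_width=9, slack=6)
Line 6: ['pepper', 'rainbow'] (min_width=14, slack=1)
Line 7: ['rice', 'guitar'] (min_width=11, slack=4)
Line 8: ['metal', 'this', 'cold'] (min_width=15, slack=0)
Line 9: ['walk', 'storm', 'why'] (min_width=14, slack=1)
Line 10: ['lightbulb', 'north'] (min_width=15, slack=0)

Answer: 1 1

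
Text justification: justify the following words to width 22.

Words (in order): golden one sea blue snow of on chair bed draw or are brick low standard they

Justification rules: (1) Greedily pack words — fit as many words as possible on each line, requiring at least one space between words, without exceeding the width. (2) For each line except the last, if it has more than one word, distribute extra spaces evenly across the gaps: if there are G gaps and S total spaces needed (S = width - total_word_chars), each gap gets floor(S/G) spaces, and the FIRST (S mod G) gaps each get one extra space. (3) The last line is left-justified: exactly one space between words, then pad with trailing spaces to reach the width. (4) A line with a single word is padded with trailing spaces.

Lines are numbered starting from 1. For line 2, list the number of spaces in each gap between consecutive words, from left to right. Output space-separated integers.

Line 1: ['golden', 'one', 'sea', 'blue'] (min_width=19, slack=3)
Line 2: ['snow', 'of', 'on', 'chair', 'bed'] (min_width=20, slack=2)
Line 3: ['draw', 'or', 'are', 'brick', 'low'] (min_width=21, slack=1)
Line 4: ['standard', 'they'] (min_width=13, slack=9)

Answer: 2 2 1 1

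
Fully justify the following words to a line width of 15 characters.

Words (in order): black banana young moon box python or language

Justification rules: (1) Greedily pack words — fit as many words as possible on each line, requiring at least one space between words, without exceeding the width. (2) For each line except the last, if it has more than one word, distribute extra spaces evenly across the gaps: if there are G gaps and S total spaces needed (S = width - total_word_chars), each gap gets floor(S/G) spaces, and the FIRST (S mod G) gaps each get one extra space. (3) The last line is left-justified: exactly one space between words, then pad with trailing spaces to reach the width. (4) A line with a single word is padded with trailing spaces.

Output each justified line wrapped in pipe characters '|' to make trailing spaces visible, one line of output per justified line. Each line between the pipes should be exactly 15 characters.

Answer: |black    banana|
|young  moon box|
|python       or|
|language       |

Derivation:
Line 1: ['black', 'banana'] (min_width=12, slack=3)
Line 2: ['young', 'moon', 'box'] (min_width=14, slack=1)
Line 3: ['python', 'or'] (min_width=9, slack=6)
Line 4: ['language'] (min_width=8, slack=7)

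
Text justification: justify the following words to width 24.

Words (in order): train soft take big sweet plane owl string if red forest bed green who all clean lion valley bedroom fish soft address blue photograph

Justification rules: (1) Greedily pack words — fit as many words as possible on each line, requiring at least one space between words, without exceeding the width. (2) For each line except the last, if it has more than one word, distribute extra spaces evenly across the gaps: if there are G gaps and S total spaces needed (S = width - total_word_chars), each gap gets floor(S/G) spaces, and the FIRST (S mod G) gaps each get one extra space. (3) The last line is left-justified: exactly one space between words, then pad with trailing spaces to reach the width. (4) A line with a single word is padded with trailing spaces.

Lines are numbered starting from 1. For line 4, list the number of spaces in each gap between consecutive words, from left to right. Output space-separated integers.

Answer: 3 3 3

Derivation:
Line 1: ['train', 'soft', 'take', 'big'] (min_width=19, slack=5)
Line 2: ['sweet', 'plane', 'owl', 'string'] (min_width=22, slack=2)
Line 3: ['if', 'red', 'forest', 'bed', 'green'] (min_width=23, slack=1)
Line 4: ['who', 'all', 'clean', 'lion'] (min_width=18, slack=6)
Line 5: ['valley', 'bedroom', 'fish', 'soft'] (min_width=24, slack=0)
Line 6: ['address', 'blue', 'photograph'] (min_width=23, slack=1)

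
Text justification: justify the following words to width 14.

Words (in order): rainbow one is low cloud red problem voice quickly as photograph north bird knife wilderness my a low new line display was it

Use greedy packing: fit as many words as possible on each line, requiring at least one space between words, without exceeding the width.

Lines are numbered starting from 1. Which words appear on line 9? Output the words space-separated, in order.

Line 1: ['rainbow', 'one', 'is'] (min_width=14, slack=0)
Line 2: ['low', 'cloud', 'red'] (min_width=13, slack=1)
Line 3: ['problem', 'voice'] (min_width=13, slack=1)
Line 4: ['quickly', 'as'] (min_width=10, slack=4)
Line 5: ['photograph'] (min_width=10, slack=4)
Line 6: ['north', 'bird'] (min_width=10, slack=4)
Line 7: ['knife'] (min_width=5, slack=9)
Line 8: ['wilderness', 'my'] (min_width=13, slack=1)
Line 9: ['a', 'low', 'new', 'line'] (min_width=14, slack=0)
Line 10: ['display', 'was', 'it'] (min_width=14, slack=0)

Answer: a low new line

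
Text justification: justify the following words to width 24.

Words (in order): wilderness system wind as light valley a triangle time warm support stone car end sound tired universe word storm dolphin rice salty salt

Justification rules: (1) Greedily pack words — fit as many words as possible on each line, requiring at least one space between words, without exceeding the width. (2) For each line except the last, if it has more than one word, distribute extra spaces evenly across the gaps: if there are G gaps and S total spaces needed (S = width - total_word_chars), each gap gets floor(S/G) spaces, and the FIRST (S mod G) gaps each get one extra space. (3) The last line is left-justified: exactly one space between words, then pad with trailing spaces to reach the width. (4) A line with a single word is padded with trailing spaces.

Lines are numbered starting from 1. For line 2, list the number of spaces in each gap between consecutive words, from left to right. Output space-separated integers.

Line 1: ['wilderness', 'system', 'wind'] (min_width=22, slack=2)
Line 2: ['as', 'light', 'valley', 'a'] (min_width=17, slack=7)
Line 3: ['triangle', 'time', 'warm'] (min_width=18, slack=6)
Line 4: ['support', 'stone', 'car', 'end'] (min_width=21, slack=3)
Line 5: ['sound', 'tired', 'universe'] (min_width=20, slack=4)
Line 6: ['word', 'storm', 'dolphin', 'rice'] (min_width=23, slack=1)
Line 7: ['salty', 'salt'] (min_width=10, slack=14)

Answer: 4 3 3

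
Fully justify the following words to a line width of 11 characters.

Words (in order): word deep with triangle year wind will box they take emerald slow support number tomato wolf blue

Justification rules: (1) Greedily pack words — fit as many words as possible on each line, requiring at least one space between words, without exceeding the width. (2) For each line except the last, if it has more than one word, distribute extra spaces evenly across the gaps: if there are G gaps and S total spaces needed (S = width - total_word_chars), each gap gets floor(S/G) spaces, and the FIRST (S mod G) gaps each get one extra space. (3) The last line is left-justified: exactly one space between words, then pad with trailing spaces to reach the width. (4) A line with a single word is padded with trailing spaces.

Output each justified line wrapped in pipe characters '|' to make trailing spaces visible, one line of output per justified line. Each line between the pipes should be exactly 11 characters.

Answer: |word   deep|
|with       |
|triangle   |
|year   wind|
|will    box|
|they   take|
|emerald    |
|slow       |
|support    |
|number     |
|tomato wolf|
|blue       |

Derivation:
Line 1: ['word', 'deep'] (min_width=9, slack=2)
Line 2: ['with'] (min_width=4, slack=7)
Line 3: ['triangle'] (min_width=8, slack=3)
Line 4: ['year', 'wind'] (min_width=9, slack=2)
Line 5: ['will', 'box'] (min_width=8, slack=3)
Line 6: ['they', 'take'] (min_width=9, slack=2)
Line 7: ['emerald'] (min_width=7, slack=4)
Line 8: ['slow'] (min_width=4, slack=7)
Line 9: ['support'] (min_width=7, slack=4)
Line 10: ['number'] (min_width=6, slack=5)
Line 11: ['tomato', 'wolf'] (min_width=11, slack=0)
Line 12: ['blue'] (min_width=4, slack=7)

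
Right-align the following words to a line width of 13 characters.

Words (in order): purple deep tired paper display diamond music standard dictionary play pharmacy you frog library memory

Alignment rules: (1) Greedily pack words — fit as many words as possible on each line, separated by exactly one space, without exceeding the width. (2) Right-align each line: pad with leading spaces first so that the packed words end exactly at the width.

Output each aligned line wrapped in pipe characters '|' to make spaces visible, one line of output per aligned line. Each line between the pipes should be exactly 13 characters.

Line 1: ['purple', 'deep'] (min_width=11, slack=2)
Line 2: ['tired', 'paper'] (min_width=11, slack=2)
Line 3: ['display'] (min_width=7, slack=6)
Line 4: ['diamond', 'music'] (min_width=13, slack=0)
Line 5: ['standard'] (min_width=8, slack=5)
Line 6: ['dictionary'] (min_width=10, slack=3)
Line 7: ['play', 'pharmacy'] (min_width=13, slack=0)
Line 8: ['you', 'frog'] (min_width=8, slack=5)
Line 9: ['library'] (min_width=7, slack=6)
Line 10: ['memory'] (min_width=6, slack=7)

Answer: |  purple deep|
|  tired paper|
|      display|
|diamond music|
|     standard|
|   dictionary|
|play pharmacy|
|     you frog|
|      library|
|       memory|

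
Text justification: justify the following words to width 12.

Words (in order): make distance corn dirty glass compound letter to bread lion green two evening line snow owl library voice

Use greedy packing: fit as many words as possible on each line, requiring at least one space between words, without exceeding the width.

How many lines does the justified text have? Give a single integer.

Line 1: ['make'] (min_width=4, slack=8)
Line 2: ['distance'] (min_width=8, slack=4)
Line 3: ['corn', 'dirty'] (min_width=10, slack=2)
Line 4: ['glass'] (min_width=5, slack=7)
Line 5: ['compound'] (min_width=8, slack=4)
Line 6: ['letter', 'to'] (min_width=9, slack=3)
Line 7: ['bread', 'lion'] (min_width=10, slack=2)
Line 8: ['green', 'two'] (min_width=9, slack=3)
Line 9: ['evening', 'line'] (min_width=12, slack=0)
Line 10: ['snow', 'owl'] (min_width=8, slack=4)
Line 11: ['library'] (min_width=7, slack=5)
Line 12: ['voice'] (min_width=5, slack=7)
Total lines: 12

Answer: 12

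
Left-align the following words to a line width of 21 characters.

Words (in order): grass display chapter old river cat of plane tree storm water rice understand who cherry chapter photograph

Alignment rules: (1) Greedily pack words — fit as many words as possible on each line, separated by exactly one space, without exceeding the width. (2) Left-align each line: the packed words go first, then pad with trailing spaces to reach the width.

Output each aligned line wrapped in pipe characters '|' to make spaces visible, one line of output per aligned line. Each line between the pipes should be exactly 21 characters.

Answer: |grass display chapter|
|old river cat of     |
|plane tree storm     |
|water rice understand|
|who cherry chapter   |
|photograph           |

Derivation:
Line 1: ['grass', 'display', 'chapter'] (min_width=21, slack=0)
Line 2: ['old', 'river', 'cat', 'of'] (min_width=16, slack=5)
Line 3: ['plane', 'tree', 'storm'] (min_width=16, slack=5)
Line 4: ['water', 'rice', 'understand'] (min_width=21, slack=0)
Line 5: ['who', 'cherry', 'chapter'] (min_width=18, slack=3)
Line 6: ['photograph'] (min_width=10, slack=11)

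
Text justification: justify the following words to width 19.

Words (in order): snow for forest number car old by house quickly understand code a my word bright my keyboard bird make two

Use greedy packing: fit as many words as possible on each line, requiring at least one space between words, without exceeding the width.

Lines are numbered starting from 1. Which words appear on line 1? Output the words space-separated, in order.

Line 1: ['snow', 'for', 'forest'] (min_width=15, slack=4)
Line 2: ['number', 'car', 'old', 'by'] (min_width=17, slack=2)
Line 3: ['house', 'quickly'] (min_width=13, slack=6)
Line 4: ['understand', 'code', 'a'] (min_width=17, slack=2)
Line 5: ['my', 'word', 'bright', 'my'] (min_width=17, slack=2)
Line 6: ['keyboard', 'bird', 'make'] (min_width=18, slack=1)
Line 7: ['two'] (min_width=3, slack=16)

Answer: snow for forest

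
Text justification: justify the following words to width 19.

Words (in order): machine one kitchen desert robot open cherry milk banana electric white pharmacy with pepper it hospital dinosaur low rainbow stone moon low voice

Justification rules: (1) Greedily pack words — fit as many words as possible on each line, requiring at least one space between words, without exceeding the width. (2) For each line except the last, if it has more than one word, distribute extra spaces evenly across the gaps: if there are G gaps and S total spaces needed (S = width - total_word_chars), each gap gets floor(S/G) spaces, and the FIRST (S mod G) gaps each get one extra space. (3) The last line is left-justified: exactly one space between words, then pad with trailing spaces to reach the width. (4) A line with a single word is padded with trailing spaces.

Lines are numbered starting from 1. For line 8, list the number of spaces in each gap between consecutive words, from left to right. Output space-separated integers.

Answer: 2 1

Derivation:
Line 1: ['machine', 'one', 'kitchen'] (min_width=19, slack=0)
Line 2: ['desert', 'robot', 'open'] (min_width=17, slack=2)
Line 3: ['cherry', 'milk', 'banana'] (min_width=18, slack=1)
Line 4: ['electric', 'white'] (min_width=14, slack=5)
Line 5: ['pharmacy', 'with'] (min_width=13, slack=6)
Line 6: ['pepper', 'it', 'hospital'] (min_width=18, slack=1)
Line 7: ['dinosaur', 'low'] (min_width=12, slack=7)
Line 8: ['rainbow', 'stone', 'moon'] (min_width=18, slack=1)
Line 9: ['low', 'voice'] (min_width=9, slack=10)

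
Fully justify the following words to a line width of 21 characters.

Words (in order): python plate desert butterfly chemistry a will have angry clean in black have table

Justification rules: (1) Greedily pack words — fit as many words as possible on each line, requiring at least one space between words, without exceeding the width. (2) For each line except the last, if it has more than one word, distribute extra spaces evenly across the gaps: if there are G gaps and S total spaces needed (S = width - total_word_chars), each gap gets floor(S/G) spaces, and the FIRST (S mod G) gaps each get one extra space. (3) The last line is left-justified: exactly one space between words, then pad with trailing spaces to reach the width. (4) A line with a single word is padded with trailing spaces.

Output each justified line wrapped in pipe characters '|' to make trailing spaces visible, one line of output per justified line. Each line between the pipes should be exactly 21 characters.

Line 1: ['python', 'plate', 'desert'] (min_width=19, slack=2)
Line 2: ['butterfly', 'chemistry', 'a'] (min_width=21, slack=0)
Line 3: ['will', 'have', 'angry', 'clean'] (min_width=21, slack=0)
Line 4: ['in', 'black', 'have', 'table'] (min_width=19, slack=2)

Answer: |python  plate  desert|
|butterfly chemistry a|
|will have angry clean|
|in black have table  |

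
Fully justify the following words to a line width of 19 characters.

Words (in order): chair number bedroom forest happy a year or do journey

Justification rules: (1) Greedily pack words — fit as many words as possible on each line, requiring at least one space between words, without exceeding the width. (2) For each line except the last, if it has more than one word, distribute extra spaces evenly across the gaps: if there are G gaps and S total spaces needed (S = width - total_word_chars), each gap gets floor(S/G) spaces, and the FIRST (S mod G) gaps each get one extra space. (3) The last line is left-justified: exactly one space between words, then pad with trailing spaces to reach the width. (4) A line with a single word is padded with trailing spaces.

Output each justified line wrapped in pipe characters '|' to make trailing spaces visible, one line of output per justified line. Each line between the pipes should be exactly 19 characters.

Line 1: ['chair', 'number'] (min_width=12, slack=7)
Line 2: ['bedroom', 'forest'] (min_width=14, slack=5)
Line 3: ['happy', 'a', 'year', 'or', 'do'] (min_width=18, slack=1)
Line 4: ['journey'] (min_width=7, slack=12)

Answer: |chair        number|
|bedroom      forest|
|happy  a year or do|
|journey            |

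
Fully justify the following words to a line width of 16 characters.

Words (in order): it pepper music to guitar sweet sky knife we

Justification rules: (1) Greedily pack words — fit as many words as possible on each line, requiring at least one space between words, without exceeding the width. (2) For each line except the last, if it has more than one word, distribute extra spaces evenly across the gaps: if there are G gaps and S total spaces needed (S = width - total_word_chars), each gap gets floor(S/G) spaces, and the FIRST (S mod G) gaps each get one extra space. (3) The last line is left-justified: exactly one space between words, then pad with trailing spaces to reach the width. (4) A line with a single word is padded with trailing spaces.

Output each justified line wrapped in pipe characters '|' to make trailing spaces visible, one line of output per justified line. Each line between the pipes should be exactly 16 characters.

Answer: |it  pepper music|
|to  guitar sweet|
|sky knife we    |

Derivation:
Line 1: ['it', 'pepper', 'music'] (min_width=15, slack=1)
Line 2: ['to', 'guitar', 'sweet'] (min_width=15, slack=1)
Line 3: ['sky', 'knife', 'we'] (min_width=12, slack=4)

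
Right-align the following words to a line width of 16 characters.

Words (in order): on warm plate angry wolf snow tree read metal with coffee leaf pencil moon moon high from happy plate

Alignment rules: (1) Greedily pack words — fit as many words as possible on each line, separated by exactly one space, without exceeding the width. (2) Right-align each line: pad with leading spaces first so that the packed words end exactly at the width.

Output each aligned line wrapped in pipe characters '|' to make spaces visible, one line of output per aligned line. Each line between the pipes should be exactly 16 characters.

Answer: |   on warm plate|
| angry wolf snow|
| tree read metal|
|with coffee leaf|
|pencil moon moon|
| high from happy|
|           plate|

Derivation:
Line 1: ['on', 'warm', 'plate'] (min_width=13, slack=3)
Line 2: ['angry', 'wolf', 'snow'] (min_width=15, slack=1)
Line 3: ['tree', 'read', 'metal'] (min_width=15, slack=1)
Line 4: ['with', 'coffee', 'leaf'] (min_width=16, slack=0)
Line 5: ['pencil', 'moon', 'moon'] (min_width=16, slack=0)
Line 6: ['high', 'from', 'happy'] (min_width=15, slack=1)
Line 7: ['plate'] (min_width=5, slack=11)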